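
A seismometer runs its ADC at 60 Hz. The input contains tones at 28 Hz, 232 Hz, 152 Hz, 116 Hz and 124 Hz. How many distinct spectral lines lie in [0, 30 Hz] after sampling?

3

fs/2 = 30 Hz.
28 Hz ≤ fs/2 = 30 Hz, passes unchanged.
232 Hz mod fs = 52 Hz.
52 Hz > fs/2 = 30 Hz, folds to fs − 52 Hz = 8 Hz.
152 Hz mod fs = 32 Hz.
32 Hz > fs/2 = 30 Hz, folds to fs − 32 Hz = 28 Hz.
116 Hz mod fs = 56 Hz.
56 Hz > fs/2 = 30 Hz, folds to fs − 56 Hz = 4 Hz.
124 Hz mod fs = 4 Hz.
4 Hz ≤ fs/2 = 30 Hz, appears at 4 Hz.
Distinct values: {4 Hz, 8 Hz, 28 Hz} → 3.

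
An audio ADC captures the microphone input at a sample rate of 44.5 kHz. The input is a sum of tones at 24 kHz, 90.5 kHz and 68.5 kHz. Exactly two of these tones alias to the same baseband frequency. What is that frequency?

fs/2 = 22.25 kHz.
24 kHz > fs/2 = 22.25 kHz, folds to fs − 24 kHz = 20.5 kHz.
90.5 kHz mod fs = 1.5 kHz.
1.5 kHz ≤ fs/2 = 22.25 kHz, appears at 1.5 kHz.
68.5 kHz mod fs = 24 kHz.
24 kHz > fs/2 = 22.25 kHz, folds to fs − 24 kHz = 20.5 kHz.
24 kHz and 68.5 kHz both map to 20.5 kHz.

20.5 kHz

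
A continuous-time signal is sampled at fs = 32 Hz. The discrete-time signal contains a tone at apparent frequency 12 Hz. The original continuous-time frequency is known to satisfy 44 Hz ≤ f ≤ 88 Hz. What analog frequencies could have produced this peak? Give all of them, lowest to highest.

44 Hz, 52 Hz, 76 Hz, 84 Hz

Frequencies that alias to 12 Hz are k·fs ± 12 Hz for integer k ≥ 0.
k=0: 12 Hz.
k=1: 20 Hz, 44 Hz.
k=2: 52 Hz, 76 Hz.
k=3: 84 Hz, 108 Hz.
k=4: 116 Hz, 140 Hz.
Within [44 Hz, 88 Hz]: 44 Hz, 52 Hz, 76 Hz, 84 Hz.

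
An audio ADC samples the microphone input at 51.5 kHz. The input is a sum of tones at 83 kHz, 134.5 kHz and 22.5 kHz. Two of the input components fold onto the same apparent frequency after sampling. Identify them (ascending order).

fs/2 = 25.75 kHz.
83 kHz mod fs = 31.5 kHz.
31.5 kHz > fs/2 = 25.75 kHz, folds to fs − 31.5 kHz = 20 kHz.
134.5 kHz mod fs = 31.5 kHz.
31.5 kHz > fs/2 = 25.75 kHz, folds to fs − 31.5 kHz = 20 kHz.
22.5 kHz ≤ fs/2 = 25.75 kHz, passes unchanged.
83 kHz and 134.5 kHz both map to 20 kHz.

83 kHz, 134.5 kHz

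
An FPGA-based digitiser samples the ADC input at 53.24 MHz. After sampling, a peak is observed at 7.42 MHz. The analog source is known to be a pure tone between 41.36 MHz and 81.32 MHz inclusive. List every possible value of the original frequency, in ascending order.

Frequencies that alias to 7.42 MHz are k·fs ± 7.42 MHz for integer k ≥ 0.
k=0: 7.42 MHz.
k=1: 45.82 MHz, 60.66 MHz.
k=2: 99.06 MHz, 113.9 MHz.
Within [41.36 MHz, 81.32 MHz]: 45.82 MHz, 60.66 MHz.

45.82 MHz, 60.66 MHz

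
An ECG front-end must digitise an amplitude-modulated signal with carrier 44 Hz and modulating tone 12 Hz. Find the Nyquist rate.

112 Hz

AM sidebands sit at fc ± fm = 32 Hz and 56 Hz.
Highest-frequency component: 56 Hz.
Nyquist rate = 2 × 56 Hz = 112 Hz.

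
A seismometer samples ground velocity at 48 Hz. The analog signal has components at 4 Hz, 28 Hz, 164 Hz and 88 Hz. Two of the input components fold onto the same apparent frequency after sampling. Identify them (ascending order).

fs/2 = 24 Hz.
4 Hz ≤ fs/2 = 24 Hz, passes unchanged.
28 Hz > fs/2 = 24 Hz, folds to fs − 28 Hz = 20 Hz.
164 Hz mod fs = 20 Hz.
20 Hz ≤ fs/2 = 24 Hz, appears at 20 Hz.
88 Hz mod fs = 40 Hz.
40 Hz > fs/2 = 24 Hz, folds to fs − 40 Hz = 8 Hz.
28 Hz and 164 Hz both map to 20 Hz.

28 Hz, 164 Hz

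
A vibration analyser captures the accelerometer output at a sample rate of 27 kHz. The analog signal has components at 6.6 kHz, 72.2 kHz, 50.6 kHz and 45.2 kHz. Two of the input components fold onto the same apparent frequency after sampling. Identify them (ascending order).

fs/2 = 13.5 kHz.
6.6 kHz ≤ fs/2 = 13.5 kHz, passes unchanged.
72.2 kHz mod fs = 18.2 kHz.
18.2 kHz > fs/2 = 13.5 kHz, folds to fs − 18.2 kHz = 8.8 kHz.
50.6 kHz mod fs = 23.6 kHz.
23.6 kHz > fs/2 = 13.5 kHz, folds to fs − 23.6 kHz = 3.4 kHz.
45.2 kHz mod fs = 18.2 kHz.
18.2 kHz > fs/2 = 13.5 kHz, folds to fs − 18.2 kHz = 8.8 kHz.
45.2 kHz and 72.2 kHz both map to 8.8 kHz.

45.2 kHz, 72.2 kHz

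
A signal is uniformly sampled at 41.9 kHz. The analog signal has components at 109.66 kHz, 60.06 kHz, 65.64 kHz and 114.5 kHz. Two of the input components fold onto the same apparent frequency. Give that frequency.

fs/2 = 20.95 kHz.
109.66 kHz mod fs = 25.86 kHz.
25.86 kHz > fs/2 = 20.95 kHz, folds to fs − 25.86 kHz = 16.04 kHz.
60.06 kHz mod fs = 18.16 kHz.
18.16 kHz ≤ fs/2 = 20.95 kHz, appears at 18.16 kHz.
65.64 kHz mod fs = 23.74 kHz.
23.74 kHz > fs/2 = 20.95 kHz, folds to fs − 23.74 kHz = 18.16 kHz.
114.5 kHz mod fs = 30.7 kHz.
30.7 kHz > fs/2 = 20.95 kHz, folds to fs − 30.7 kHz = 11.2 kHz.
60.06 kHz and 65.64 kHz both map to 18.16 kHz.

18.16 kHz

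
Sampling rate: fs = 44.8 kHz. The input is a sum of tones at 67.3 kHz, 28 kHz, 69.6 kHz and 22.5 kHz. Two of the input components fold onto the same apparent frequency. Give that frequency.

22.3 kHz

fs/2 = 22.4 kHz.
67.3 kHz mod fs = 22.5 kHz.
22.5 kHz > fs/2 = 22.4 kHz, folds to fs − 22.5 kHz = 22.3 kHz.
28 kHz > fs/2 = 22.4 kHz, folds to fs − 28 kHz = 16.8 kHz.
69.6 kHz mod fs = 24.8 kHz.
24.8 kHz > fs/2 = 22.4 kHz, folds to fs − 24.8 kHz = 20 kHz.
22.5 kHz > fs/2 = 22.4 kHz, folds to fs − 22.5 kHz = 22.3 kHz.
22.5 kHz and 67.3 kHz both map to 22.3 kHz.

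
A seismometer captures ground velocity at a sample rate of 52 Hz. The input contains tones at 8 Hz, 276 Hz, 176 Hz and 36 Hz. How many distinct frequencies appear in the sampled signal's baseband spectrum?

3

fs/2 = 26 Hz.
8 Hz ≤ fs/2 = 26 Hz, passes unchanged.
276 Hz mod fs = 16 Hz.
16 Hz ≤ fs/2 = 26 Hz, appears at 16 Hz.
176 Hz mod fs = 20 Hz.
20 Hz ≤ fs/2 = 26 Hz, appears at 20 Hz.
36 Hz > fs/2 = 26 Hz, folds to fs − 36 Hz = 16 Hz.
Distinct values: {8 Hz, 16 Hz, 20 Hz} → 3.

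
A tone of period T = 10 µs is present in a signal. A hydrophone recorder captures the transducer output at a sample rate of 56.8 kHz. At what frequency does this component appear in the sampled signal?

T = 10 µs → f = 1/T = 100 kHz.
100 kHz mod fs = 43.2 kHz.
43.2 kHz > fs/2 = 28.4 kHz, folds to fs − 43.2 kHz = 13.6 kHz.

13.6 kHz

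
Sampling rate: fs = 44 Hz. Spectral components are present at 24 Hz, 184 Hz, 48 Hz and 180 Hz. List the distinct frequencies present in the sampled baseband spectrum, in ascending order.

fs/2 = 22 Hz.
24 Hz > fs/2 = 22 Hz, folds to fs − 24 Hz = 20 Hz.
184 Hz mod fs = 8 Hz.
8 Hz ≤ fs/2 = 22 Hz, appears at 8 Hz.
48 Hz mod fs = 4 Hz.
4 Hz ≤ fs/2 = 22 Hz, appears at 4 Hz.
180 Hz mod fs = 4 Hz.
4 Hz ≤ fs/2 = 22 Hz, appears at 4 Hz.
Distinct values: {4 Hz, 8 Hz, 20 Hz}.

4 Hz, 8 Hz, 20 Hz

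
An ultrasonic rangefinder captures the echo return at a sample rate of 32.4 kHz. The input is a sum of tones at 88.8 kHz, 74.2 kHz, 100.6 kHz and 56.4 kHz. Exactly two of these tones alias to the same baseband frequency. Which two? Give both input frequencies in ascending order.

fs/2 = 16.2 kHz.
88.8 kHz mod fs = 24 kHz.
24 kHz > fs/2 = 16.2 kHz, folds to fs − 24 kHz = 8.4 kHz.
74.2 kHz mod fs = 9.4 kHz.
9.4 kHz ≤ fs/2 = 16.2 kHz, appears at 9.4 kHz.
100.6 kHz mod fs = 3.4 kHz.
3.4 kHz ≤ fs/2 = 16.2 kHz, appears at 3.4 kHz.
56.4 kHz mod fs = 24 kHz.
24 kHz > fs/2 = 16.2 kHz, folds to fs − 24 kHz = 8.4 kHz.
56.4 kHz and 88.8 kHz both map to 8.4 kHz.

56.4 kHz, 88.8 kHz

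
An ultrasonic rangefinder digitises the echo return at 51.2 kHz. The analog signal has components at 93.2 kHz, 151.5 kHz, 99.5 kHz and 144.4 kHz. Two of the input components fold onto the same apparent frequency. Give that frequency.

9.2 kHz

fs/2 = 25.6 kHz.
93.2 kHz mod fs = 42 kHz.
42 kHz > fs/2 = 25.6 kHz, folds to fs − 42 kHz = 9.2 kHz.
151.5 kHz mod fs = 49.1 kHz.
49.1 kHz > fs/2 = 25.6 kHz, folds to fs − 49.1 kHz = 2.1 kHz.
99.5 kHz mod fs = 48.3 kHz.
48.3 kHz > fs/2 = 25.6 kHz, folds to fs − 48.3 kHz = 2.9 kHz.
144.4 kHz mod fs = 42 kHz.
42 kHz > fs/2 = 25.6 kHz, folds to fs − 42 kHz = 9.2 kHz.
93.2 kHz and 144.4 kHz both map to 9.2 kHz.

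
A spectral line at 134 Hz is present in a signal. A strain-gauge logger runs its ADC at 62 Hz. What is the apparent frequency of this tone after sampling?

134 Hz mod fs = 10 Hz.
10 Hz ≤ fs/2 = 31 Hz, appears at 10 Hz.

10 Hz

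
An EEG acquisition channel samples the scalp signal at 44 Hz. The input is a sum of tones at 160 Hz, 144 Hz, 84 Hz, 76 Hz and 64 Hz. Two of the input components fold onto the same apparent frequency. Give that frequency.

12 Hz

fs/2 = 22 Hz.
160 Hz mod fs = 28 Hz.
28 Hz > fs/2 = 22 Hz, folds to fs − 28 Hz = 16 Hz.
144 Hz mod fs = 12 Hz.
12 Hz ≤ fs/2 = 22 Hz, appears at 12 Hz.
84 Hz mod fs = 40 Hz.
40 Hz > fs/2 = 22 Hz, folds to fs − 40 Hz = 4 Hz.
76 Hz mod fs = 32 Hz.
32 Hz > fs/2 = 22 Hz, folds to fs − 32 Hz = 12 Hz.
64 Hz mod fs = 20 Hz.
20 Hz ≤ fs/2 = 22 Hz, appears at 20 Hz.
76 Hz and 144 Hz both map to 12 Hz.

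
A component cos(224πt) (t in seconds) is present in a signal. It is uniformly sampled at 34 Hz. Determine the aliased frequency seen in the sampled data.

10 Hz

ω = 224π rad/s → f = ω/(2π) = 112 Hz.
112 Hz mod fs = 10 Hz.
10 Hz ≤ fs/2 = 17 Hz, appears at 10 Hz.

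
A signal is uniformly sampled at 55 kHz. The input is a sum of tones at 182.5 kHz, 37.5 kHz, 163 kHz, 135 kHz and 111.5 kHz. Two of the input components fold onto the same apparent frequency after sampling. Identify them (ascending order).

37.5 kHz, 182.5 kHz

fs/2 = 27.5 kHz.
182.5 kHz mod fs = 17.5 kHz.
17.5 kHz ≤ fs/2 = 27.5 kHz, appears at 17.5 kHz.
37.5 kHz > fs/2 = 27.5 kHz, folds to fs − 37.5 kHz = 17.5 kHz.
163 kHz mod fs = 53 kHz.
53 kHz > fs/2 = 27.5 kHz, folds to fs − 53 kHz = 2 kHz.
135 kHz mod fs = 25 kHz.
25 kHz ≤ fs/2 = 27.5 kHz, appears at 25 kHz.
111.5 kHz mod fs = 1.5 kHz.
1.5 kHz ≤ fs/2 = 27.5 kHz, appears at 1.5 kHz.
37.5 kHz and 182.5 kHz both map to 17.5 kHz.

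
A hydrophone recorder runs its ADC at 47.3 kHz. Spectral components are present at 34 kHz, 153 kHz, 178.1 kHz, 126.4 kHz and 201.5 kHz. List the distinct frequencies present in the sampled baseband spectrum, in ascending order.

11.1 kHz, 12.3 kHz, 13.3 kHz, 15.5 kHz

fs/2 = 23.65 kHz.
34 kHz > fs/2 = 23.65 kHz, folds to fs − 34 kHz = 13.3 kHz.
153 kHz mod fs = 11.1 kHz.
11.1 kHz ≤ fs/2 = 23.65 kHz, appears at 11.1 kHz.
178.1 kHz mod fs = 36.2 kHz.
36.2 kHz > fs/2 = 23.65 kHz, folds to fs − 36.2 kHz = 11.1 kHz.
126.4 kHz mod fs = 31.8 kHz.
31.8 kHz > fs/2 = 23.65 kHz, folds to fs − 31.8 kHz = 15.5 kHz.
201.5 kHz mod fs = 12.3 kHz.
12.3 kHz ≤ fs/2 = 23.65 kHz, appears at 12.3 kHz.
Distinct values: {11.1 kHz, 12.3 kHz, 13.3 kHz, 15.5 kHz}.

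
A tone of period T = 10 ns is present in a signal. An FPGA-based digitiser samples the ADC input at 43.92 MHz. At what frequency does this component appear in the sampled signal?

T = 10 ns → f = 1/T = 100 MHz.
100 MHz mod fs = 12.16 MHz.
12.16 MHz ≤ fs/2 = 21.96 MHz, appears at 12.16 MHz.

12.16 MHz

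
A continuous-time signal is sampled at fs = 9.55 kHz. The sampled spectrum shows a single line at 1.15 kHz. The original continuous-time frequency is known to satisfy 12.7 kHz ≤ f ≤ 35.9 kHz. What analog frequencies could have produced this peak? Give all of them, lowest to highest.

Frequencies that alias to 1.15 kHz are k·fs ± 1.15 kHz for integer k ≥ 0.
k=0: 1.15 kHz.
k=1: 8.4 kHz, 10.7 kHz.
k=2: 17.95 kHz, 20.25 kHz.
k=3: 27.5 kHz, 29.8 kHz.
k=4: 37.05 kHz, 39.35 kHz.
Within [12.7 kHz, 35.9 kHz]: 17.95 kHz, 20.25 kHz, 27.5 kHz, 29.8 kHz.

17.95 kHz, 20.25 kHz, 27.5 kHz, 29.8 kHz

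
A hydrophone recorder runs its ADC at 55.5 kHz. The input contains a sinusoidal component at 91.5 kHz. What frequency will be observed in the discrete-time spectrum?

91.5 kHz mod fs = 36 kHz.
36 kHz > fs/2 = 27.75 kHz, folds to fs − 36 kHz = 19.5 kHz.

19.5 kHz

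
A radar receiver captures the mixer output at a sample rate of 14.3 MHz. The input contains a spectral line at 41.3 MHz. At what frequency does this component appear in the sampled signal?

41.3 MHz mod fs = 12.7 MHz.
12.7 MHz > fs/2 = 7.15 MHz, folds to fs − 12.7 MHz = 1.6 MHz.

1.6 MHz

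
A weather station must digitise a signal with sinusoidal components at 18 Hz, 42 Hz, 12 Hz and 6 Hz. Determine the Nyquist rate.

84 Hz

Highest-frequency component: 42 Hz.
Nyquist rate = 2 × 42 Hz = 84 Hz.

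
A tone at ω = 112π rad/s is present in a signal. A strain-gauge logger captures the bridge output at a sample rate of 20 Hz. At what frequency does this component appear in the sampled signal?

ω = 112π rad/s → f = ω/(2π) = 56 Hz.
56 Hz mod fs = 16 Hz.
16 Hz > fs/2 = 10 Hz, folds to fs − 16 Hz = 4 Hz.

4 Hz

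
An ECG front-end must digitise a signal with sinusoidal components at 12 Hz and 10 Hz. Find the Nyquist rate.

Highest-frequency component: 12 Hz.
Nyquist rate = 2 × 12 Hz = 24 Hz.

24 Hz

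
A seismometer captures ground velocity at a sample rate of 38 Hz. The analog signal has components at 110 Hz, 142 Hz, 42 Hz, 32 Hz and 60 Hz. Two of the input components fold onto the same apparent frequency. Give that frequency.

fs/2 = 19 Hz.
110 Hz mod fs = 34 Hz.
34 Hz > fs/2 = 19 Hz, folds to fs − 34 Hz = 4 Hz.
142 Hz mod fs = 28 Hz.
28 Hz > fs/2 = 19 Hz, folds to fs − 28 Hz = 10 Hz.
42 Hz mod fs = 4 Hz.
4 Hz ≤ fs/2 = 19 Hz, appears at 4 Hz.
32 Hz > fs/2 = 19 Hz, folds to fs − 32 Hz = 6 Hz.
60 Hz mod fs = 22 Hz.
22 Hz > fs/2 = 19 Hz, folds to fs − 22 Hz = 16 Hz.
42 Hz and 110 Hz both map to 4 Hz.

4 Hz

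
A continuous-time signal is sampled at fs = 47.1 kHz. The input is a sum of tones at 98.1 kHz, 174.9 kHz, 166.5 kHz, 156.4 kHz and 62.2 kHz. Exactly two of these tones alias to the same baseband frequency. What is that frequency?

15.1 kHz

fs/2 = 23.55 kHz.
98.1 kHz mod fs = 3.9 kHz.
3.9 kHz ≤ fs/2 = 23.55 kHz, appears at 3.9 kHz.
174.9 kHz mod fs = 33.6 kHz.
33.6 kHz > fs/2 = 23.55 kHz, folds to fs − 33.6 kHz = 13.5 kHz.
166.5 kHz mod fs = 25.2 kHz.
25.2 kHz > fs/2 = 23.55 kHz, folds to fs − 25.2 kHz = 21.9 kHz.
156.4 kHz mod fs = 15.1 kHz.
15.1 kHz ≤ fs/2 = 23.55 kHz, appears at 15.1 kHz.
62.2 kHz mod fs = 15.1 kHz.
15.1 kHz ≤ fs/2 = 23.55 kHz, appears at 15.1 kHz.
62.2 kHz and 156.4 kHz both map to 15.1 kHz.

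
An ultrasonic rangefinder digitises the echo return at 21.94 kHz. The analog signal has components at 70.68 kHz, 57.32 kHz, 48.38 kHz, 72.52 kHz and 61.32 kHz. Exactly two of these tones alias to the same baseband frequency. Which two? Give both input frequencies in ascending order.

48.38 kHz, 61.32 kHz

fs/2 = 10.97 kHz.
70.68 kHz mod fs = 4.86 kHz.
4.86 kHz ≤ fs/2 = 10.97 kHz, appears at 4.86 kHz.
57.32 kHz mod fs = 13.44 kHz.
13.44 kHz > fs/2 = 10.97 kHz, folds to fs − 13.44 kHz = 8.5 kHz.
48.38 kHz mod fs = 4.5 kHz.
4.5 kHz ≤ fs/2 = 10.97 kHz, appears at 4.5 kHz.
72.52 kHz mod fs = 6.7 kHz.
6.7 kHz ≤ fs/2 = 10.97 kHz, appears at 6.7 kHz.
61.32 kHz mod fs = 17.44 kHz.
17.44 kHz > fs/2 = 10.97 kHz, folds to fs − 17.44 kHz = 4.5 kHz.
48.38 kHz and 61.32 kHz both map to 4.5 kHz.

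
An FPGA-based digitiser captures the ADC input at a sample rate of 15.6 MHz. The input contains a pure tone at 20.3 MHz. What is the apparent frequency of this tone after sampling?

20.3 MHz mod fs = 4.7 MHz.
4.7 MHz ≤ fs/2 = 7.8 MHz, appears at 4.7 MHz.

4.7 MHz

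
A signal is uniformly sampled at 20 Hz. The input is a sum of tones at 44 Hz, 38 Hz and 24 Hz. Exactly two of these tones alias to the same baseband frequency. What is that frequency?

4 Hz

fs/2 = 10 Hz.
44 Hz mod fs = 4 Hz.
4 Hz ≤ fs/2 = 10 Hz, appears at 4 Hz.
38 Hz mod fs = 18 Hz.
18 Hz > fs/2 = 10 Hz, folds to fs − 18 Hz = 2 Hz.
24 Hz mod fs = 4 Hz.
4 Hz ≤ fs/2 = 10 Hz, appears at 4 Hz.
24 Hz and 44 Hz both map to 4 Hz.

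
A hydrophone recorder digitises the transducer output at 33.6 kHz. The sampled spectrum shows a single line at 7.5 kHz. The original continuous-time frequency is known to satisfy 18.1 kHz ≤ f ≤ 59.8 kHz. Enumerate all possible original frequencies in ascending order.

Frequencies that alias to 7.5 kHz are k·fs ± 7.5 kHz for integer k ≥ 0.
k=0: 7.5 kHz.
k=1: 26.1 kHz, 41.1 kHz.
k=2: 59.7 kHz, 74.7 kHz.
k=3: 93.3 kHz, 108.3 kHz.
Within [18.1 kHz, 59.8 kHz]: 26.1 kHz, 41.1 kHz, 59.7 kHz.

26.1 kHz, 41.1 kHz, 59.7 kHz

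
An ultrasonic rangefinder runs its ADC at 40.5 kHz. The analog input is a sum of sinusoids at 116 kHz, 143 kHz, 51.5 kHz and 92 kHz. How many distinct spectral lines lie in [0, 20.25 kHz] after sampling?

fs/2 = 20.25 kHz.
116 kHz mod fs = 35 kHz.
35 kHz > fs/2 = 20.25 kHz, folds to fs − 35 kHz = 5.5 kHz.
143 kHz mod fs = 21.5 kHz.
21.5 kHz > fs/2 = 20.25 kHz, folds to fs − 21.5 kHz = 19 kHz.
51.5 kHz mod fs = 11 kHz.
11 kHz ≤ fs/2 = 20.25 kHz, appears at 11 kHz.
92 kHz mod fs = 11 kHz.
11 kHz ≤ fs/2 = 20.25 kHz, appears at 11 kHz.
Distinct values: {5.5 kHz, 11 kHz, 19 kHz} → 3.

3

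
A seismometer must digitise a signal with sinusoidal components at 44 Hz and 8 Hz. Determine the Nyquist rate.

88 Hz

Highest-frequency component: 44 Hz.
Nyquist rate = 2 × 44 Hz = 88 Hz.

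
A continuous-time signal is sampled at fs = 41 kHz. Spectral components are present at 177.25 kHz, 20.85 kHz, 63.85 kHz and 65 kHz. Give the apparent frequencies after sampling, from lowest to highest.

13.25 kHz, 17 kHz, 18.15 kHz, 20.15 kHz

fs/2 = 20.5 kHz.
177.25 kHz mod fs = 13.25 kHz.
13.25 kHz ≤ fs/2 = 20.5 kHz, appears at 13.25 kHz.
20.85 kHz > fs/2 = 20.5 kHz, folds to fs − 20.85 kHz = 20.15 kHz.
63.85 kHz mod fs = 22.85 kHz.
22.85 kHz > fs/2 = 20.5 kHz, folds to fs − 22.85 kHz = 18.15 kHz.
65 kHz mod fs = 24 kHz.
24 kHz > fs/2 = 20.5 kHz, folds to fs − 24 kHz = 17 kHz.
Distinct values: {13.25 kHz, 17 kHz, 18.15 kHz, 20.15 kHz}.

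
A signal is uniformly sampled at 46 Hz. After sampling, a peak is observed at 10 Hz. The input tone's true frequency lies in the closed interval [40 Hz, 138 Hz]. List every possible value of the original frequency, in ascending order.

Frequencies that alias to 10 Hz are k·fs ± 10 Hz for integer k ≥ 0.
k=0: 10 Hz.
k=1: 36 Hz, 56 Hz.
k=2: 82 Hz, 102 Hz.
k=3: 128 Hz, 148 Hz.
k=4: 174 Hz, 194 Hz.
Within [40 Hz, 138 Hz]: 56 Hz, 82 Hz, 102 Hz, 128 Hz.

56 Hz, 82 Hz, 102 Hz, 128 Hz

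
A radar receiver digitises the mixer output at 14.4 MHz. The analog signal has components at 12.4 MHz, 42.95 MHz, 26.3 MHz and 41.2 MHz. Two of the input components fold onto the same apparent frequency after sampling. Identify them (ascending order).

fs/2 = 7.2 MHz.
12.4 MHz > fs/2 = 7.2 MHz, folds to fs − 12.4 MHz = 2 MHz.
42.95 MHz mod fs = 14.15 MHz.
14.15 MHz > fs/2 = 7.2 MHz, folds to fs − 14.15 MHz = 0.25 MHz.
26.3 MHz mod fs = 11.9 MHz.
11.9 MHz > fs/2 = 7.2 MHz, folds to fs − 11.9 MHz = 2.5 MHz.
41.2 MHz mod fs = 12.4 MHz.
12.4 MHz > fs/2 = 7.2 MHz, folds to fs − 12.4 MHz = 2 MHz.
12.4 MHz and 41.2 MHz both map to 2 MHz.

12.4 MHz, 41.2 MHz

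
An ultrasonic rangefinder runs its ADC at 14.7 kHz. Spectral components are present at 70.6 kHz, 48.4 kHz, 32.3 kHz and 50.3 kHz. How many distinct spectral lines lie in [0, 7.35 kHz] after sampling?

3

fs/2 = 7.35 kHz.
70.6 kHz mod fs = 11.8 kHz.
11.8 kHz > fs/2 = 7.35 kHz, folds to fs − 11.8 kHz = 2.9 kHz.
48.4 kHz mod fs = 4.3 kHz.
4.3 kHz ≤ fs/2 = 7.35 kHz, appears at 4.3 kHz.
32.3 kHz mod fs = 2.9 kHz.
2.9 kHz ≤ fs/2 = 7.35 kHz, appears at 2.9 kHz.
50.3 kHz mod fs = 6.2 kHz.
6.2 kHz ≤ fs/2 = 7.35 kHz, appears at 6.2 kHz.
Distinct values: {2.9 kHz, 4.3 kHz, 6.2 kHz} → 3.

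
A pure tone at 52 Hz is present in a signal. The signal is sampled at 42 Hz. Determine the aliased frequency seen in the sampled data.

52 Hz mod fs = 10 Hz.
10 Hz ≤ fs/2 = 21 Hz, appears at 10 Hz.

10 Hz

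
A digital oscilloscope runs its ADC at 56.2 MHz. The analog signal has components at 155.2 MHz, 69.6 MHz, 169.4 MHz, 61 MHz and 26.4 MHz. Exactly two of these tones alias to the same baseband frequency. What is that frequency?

13.4 MHz

fs/2 = 28.1 MHz.
155.2 MHz mod fs = 42.8 MHz.
42.8 MHz > fs/2 = 28.1 MHz, folds to fs − 42.8 MHz = 13.4 MHz.
69.6 MHz mod fs = 13.4 MHz.
13.4 MHz ≤ fs/2 = 28.1 MHz, appears at 13.4 MHz.
169.4 MHz mod fs = 0.8 MHz.
0.8 MHz ≤ fs/2 = 28.1 MHz, appears at 0.8 MHz.
61 MHz mod fs = 4.8 MHz.
4.8 MHz ≤ fs/2 = 28.1 MHz, appears at 4.8 MHz.
26.4 MHz ≤ fs/2 = 28.1 MHz, passes unchanged.
69.6 MHz and 155.2 MHz both map to 13.4 MHz.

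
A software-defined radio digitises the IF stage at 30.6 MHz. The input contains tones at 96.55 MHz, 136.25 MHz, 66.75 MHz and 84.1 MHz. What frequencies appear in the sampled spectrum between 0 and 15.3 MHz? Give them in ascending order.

fs/2 = 15.3 MHz.
96.55 MHz mod fs = 4.75 MHz.
4.75 MHz ≤ fs/2 = 15.3 MHz, appears at 4.75 MHz.
136.25 MHz mod fs = 13.85 MHz.
13.85 MHz ≤ fs/2 = 15.3 MHz, appears at 13.85 MHz.
66.75 MHz mod fs = 5.55 MHz.
5.55 MHz ≤ fs/2 = 15.3 MHz, appears at 5.55 MHz.
84.1 MHz mod fs = 22.9 MHz.
22.9 MHz > fs/2 = 15.3 MHz, folds to fs − 22.9 MHz = 7.7 MHz.
Distinct values: {4.75 MHz, 5.55 MHz, 7.7 MHz, 13.85 MHz}.

4.75 MHz, 5.55 MHz, 7.7 MHz, 13.85 MHz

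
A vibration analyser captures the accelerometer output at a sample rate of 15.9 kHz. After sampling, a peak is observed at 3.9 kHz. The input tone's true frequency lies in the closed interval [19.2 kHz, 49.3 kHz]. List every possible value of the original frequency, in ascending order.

Frequencies that alias to 3.9 kHz are k·fs ± 3.9 kHz for integer k ≥ 0.
k=0: 3.9 kHz.
k=1: 12 kHz, 19.8 kHz.
k=2: 27.9 kHz, 35.7 kHz.
k=3: 43.8 kHz, 51.6 kHz.
k=4: 59.7 kHz, 67.5 kHz.
Within [19.2 kHz, 49.3 kHz]: 19.8 kHz, 27.9 kHz, 35.7 kHz, 43.8 kHz.

19.8 kHz, 27.9 kHz, 35.7 kHz, 43.8 kHz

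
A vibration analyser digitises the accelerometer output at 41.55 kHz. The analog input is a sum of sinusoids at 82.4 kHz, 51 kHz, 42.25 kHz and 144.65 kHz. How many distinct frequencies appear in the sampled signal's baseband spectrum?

3

fs/2 = 20.775 kHz.
82.4 kHz mod fs = 40.85 kHz.
40.85 kHz > fs/2 = 20.775 kHz, folds to fs − 40.85 kHz = 0.7 kHz.
51 kHz mod fs = 9.45 kHz.
9.45 kHz ≤ fs/2 = 20.775 kHz, appears at 9.45 kHz.
42.25 kHz mod fs = 0.7 kHz.
0.7 kHz ≤ fs/2 = 20.775 kHz, appears at 0.7 kHz.
144.65 kHz mod fs = 20 kHz.
20 kHz ≤ fs/2 = 20.775 kHz, appears at 20 kHz.
Distinct values: {0.7 kHz, 9.45 kHz, 20 kHz} → 3.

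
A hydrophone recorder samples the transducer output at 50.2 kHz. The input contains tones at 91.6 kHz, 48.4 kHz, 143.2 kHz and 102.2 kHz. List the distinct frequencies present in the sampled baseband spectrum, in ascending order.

fs/2 = 25.1 kHz.
91.6 kHz mod fs = 41.4 kHz.
41.4 kHz > fs/2 = 25.1 kHz, folds to fs − 41.4 kHz = 8.8 kHz.
48.4 kHz > fs/2 = 25.1 kHz, folds to fs − 48.4 kHz = 1.8 kHz.
143.2 kHz mod fs = 42.8 kHz.
42.8 kHz > fs/2 = 25.1 kHz, folds to fs − 42.8 kHz = 7.4 kHz.
102.2 kHz mod fs = 1.8 kHz.
1.8 kHz ≤ fs/2 = 25.1 kHz, appears at 1.8 kHz.
Distinct values: {1.8 kHz, 7.4 kHz, 8.8 kHz}.

1.8 kHz, 7.4 kHz, 8.8 kHz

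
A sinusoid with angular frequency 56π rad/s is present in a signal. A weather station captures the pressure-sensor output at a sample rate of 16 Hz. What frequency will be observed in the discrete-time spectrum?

4 Hz

ω = 56π rad/s → f = ω/(2π) = 28 Hz.
28 Hz mod fs = 12 Hz.
12 Hz > fs/2 = 8 Hz, folds to fs − 12 Hz = 4 Hz.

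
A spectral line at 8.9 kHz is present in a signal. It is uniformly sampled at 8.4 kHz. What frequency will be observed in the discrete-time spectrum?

8.9 kHz mod fs = 0.5 kHz.
0.5 kHz ≤ fs/2 = 4.2 kHz, appears at 0.5 kHz.

0.5 kHz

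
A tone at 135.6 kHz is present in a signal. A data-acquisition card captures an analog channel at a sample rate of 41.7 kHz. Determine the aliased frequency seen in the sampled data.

10.5 kHz

135.6 kHz mod fs = 10.5 kHz.
10.5 kHz ≤ fs/2 = 20.85 kHz, appears at 10.5 kHz.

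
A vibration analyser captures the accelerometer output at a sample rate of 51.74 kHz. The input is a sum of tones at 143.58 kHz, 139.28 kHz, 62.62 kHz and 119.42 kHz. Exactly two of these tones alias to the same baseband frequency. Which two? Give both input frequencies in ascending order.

119.42 kHz, 139.28 kHz

fs/2 = 25.87 kHz.
143.58 kHz mod fs = 40.1 kHz.
40.1 kHz > fs/2 = 25.87 kHz, folds to fs − 40.1 kHz = 11.64 kHz.
139.28 kHz mod fs = 35.8 kHz.
35.8 kHz > fs/2 = 25.87 kHz, folds to fs − 35.8 kHz = 15.94 kHz.
62.62 kHz mod fs = 10.88 kHz.
10.88 kHz ≤ fs/2 = 25.87 kHz, appears at 10.88 kHz.
119.42 kHz mod fs = 15.94 kHz.
15.94 kHz ≤ fs/2 = 25.87 kHz, appears at 15.94 kHz.
119.42 kHz and 139.28 kHz both map to 15.94 kHz.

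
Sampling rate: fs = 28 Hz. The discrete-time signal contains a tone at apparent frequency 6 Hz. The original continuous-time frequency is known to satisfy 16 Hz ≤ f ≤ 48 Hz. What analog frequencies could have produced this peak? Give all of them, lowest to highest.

Frequencies that alias to 6 Hz are k·fs ± 6 Hz for integer k ≥ 0.
k=0: 6 Hz.
k=1: 22 Hz, 34 Hz.
k=2: 50 Hz, 62 Hz.
Within [16 Hz, 48 Hz]: 22 Hz, 34 Hz.

22 Hz, 34 Hz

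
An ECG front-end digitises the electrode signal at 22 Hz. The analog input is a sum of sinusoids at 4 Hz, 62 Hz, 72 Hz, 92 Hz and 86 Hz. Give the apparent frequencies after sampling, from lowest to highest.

fs/2 = 11 Hz.
4 Hz ≤ fs/2 = 11 Hz, passes unchanged.
62 Hz mod fs = 18 Hz.
18 Hz > fs/2 = 11 Hz, folds to fs − 18 Hz = 4 Hz.
72 Hz mod fs = 6 Hz.
6 Hz ≤ fs/2 = 11 Hz, appears at 6 Hz.
92 Hz mod fs = 4 Hz.
4 Hz ≤ fs/2 = 11 Hz, appears at 4 Hz.
86 Hz mod fs = 20 Hz.
20 Hz > fs/2 = 11 Hz, folds to fs − 20 Hz = 2 Hz.
Distinct values: {2 Hz, 4 Hz, 6 Hz}.

2 Hz, 4 Hz, 6 Hz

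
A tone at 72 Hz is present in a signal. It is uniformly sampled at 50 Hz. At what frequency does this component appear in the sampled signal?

72 Hz mod fs = 22 Hz.
22 Hz ≤ fs/2 = 25 Hz, appears at 22 Hz.

22 Hz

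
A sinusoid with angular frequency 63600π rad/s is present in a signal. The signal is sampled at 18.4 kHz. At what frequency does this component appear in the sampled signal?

5 kHz

ω = 63600π rad/s → f = ω/(2π) = 31800 Hz = 31.8 kHz.
31.8 kHz mod fs = 13.4 kHz.
13.4 kHz > fs/2 = 9.2 kHz, folds to fs − 13.4 kHz = 5 kHz.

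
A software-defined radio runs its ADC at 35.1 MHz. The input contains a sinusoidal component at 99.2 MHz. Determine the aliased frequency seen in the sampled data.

99.2 MHz mod fs = 29 MHz.
29 MHz > fs/2 = 17.55 MHz, folds to fs − 29 MHz = 6.1 MHz.

6.1 MHz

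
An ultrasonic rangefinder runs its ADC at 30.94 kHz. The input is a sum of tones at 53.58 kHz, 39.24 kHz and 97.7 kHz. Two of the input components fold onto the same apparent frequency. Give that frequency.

fs/2 = 15.47 kHz.
53.58 kHz mod fs = 22.64 kHz.
22.64 kHz > fs/2 = 15.47 kHz, folds to fs − 22.64 kHz = 8.3 kHz.
39.24 kHz mod fs = 8.3 kHz.
8.3 kHz ≤ fs/2 = 15.47 kHz, appears at 8.3 kHz.
97.7 kHz mod fs = 4.88 kHz.
4.88 kHz ≤ fs/2 = 15.47 kHz, appears at 4.88 kHz.
39.24 kHz and 53.58 kHz both map to 8.3 kHz.

8.3 kHz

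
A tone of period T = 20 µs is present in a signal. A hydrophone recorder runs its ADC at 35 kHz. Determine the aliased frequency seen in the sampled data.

15 kHz

T = 20 µs → f = 1/T = 50 kHz.
50 kHz mod fs = 15 kHz.
15 kHz ≤ fs/2 = 17.5 kHz, appears at 15 kHz.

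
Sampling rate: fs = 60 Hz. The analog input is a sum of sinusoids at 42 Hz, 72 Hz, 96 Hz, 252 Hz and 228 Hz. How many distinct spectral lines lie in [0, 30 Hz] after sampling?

fs/2 = 30 Hz.
42 Hz > fs/2 = 30 Hz, folds to fs − 42 Hz = 18 Hz.
72 Hz mod fs = 12 Hz.
12 Hz ≤ fs/2 = 30 Hz, appears at 12 Hz.
96 Hz mod fs = 36 Hz.
36 Hz > fs/2 = 30 Hz, folds to fs − 36 Hz = 24 Hz.
252 Hz mod fs = 12 Hz.
12 Hz ≤ fs/2 = 30 Hz, appears at 12 Hz.
228 Hz mod fs = 48 Hz.
48 Hz > fs/2 = 30 Hz, folds to fs − 48 Hz = 12 Hz.
Distinct values: {12 Hz, 18 Hz, 24 Hz} → 3.

3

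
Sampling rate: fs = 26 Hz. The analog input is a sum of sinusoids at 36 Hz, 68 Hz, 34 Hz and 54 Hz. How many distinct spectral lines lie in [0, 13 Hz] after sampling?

3

fs/2 = 13 Hz.
36 Hz mod fs = 10 Hz.
10 Hz ≤ fs/2 = 13 Hz, appears at 10 Hz.
68 Hz mod fs = 16 Hz.
16 Hz > fs/2 = 13 Hz, folds to fs − 16 Hz = 10 Hz.
34 Hz mod fs = 8 Hz.
8 Hz ≤ fs/2 = 13 Hz, appears at 8 Hz.
54 Hz mod fs = 2 Hz.
2 Hz ≤ fs/2 = 13 Hz, appears at 2 Hz.
Distinct values: {2 Hz, 8 Hz, 10 Hz} → 3.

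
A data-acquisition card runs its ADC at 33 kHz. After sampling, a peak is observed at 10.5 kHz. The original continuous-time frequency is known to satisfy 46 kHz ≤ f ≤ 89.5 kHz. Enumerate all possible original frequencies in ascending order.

Frequencies that alias to 10.5 kHz are k·fs ± 10.5 kHz for integer k ≥ 0.
k=0: 10.5 kHz.
k=1: 22.5 kHz, 43.5 kHz.
k=2: 55.5 kHz, 76.5 kHz.
k=3: 88.5 kHz, 109.5 kHz.
k=4: 121.5 kHz, 142.5 kHz.
Within [46 kHz, 89.5 kHz]: 55.5 kHz, 76.5 kHz, 88.5 kHz.

55.5 kHz, 76.5 kHz, 88.5 kHz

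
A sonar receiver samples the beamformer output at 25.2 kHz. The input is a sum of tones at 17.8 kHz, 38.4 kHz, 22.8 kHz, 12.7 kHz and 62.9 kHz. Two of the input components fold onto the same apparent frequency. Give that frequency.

fs/2 = 12.6 kHz.
17.8 kHz > fs/2 = 12.6 kHz, folds to fs − 17.8 kHz = 7.4 kHz.
38.4 kHz mod fs = 13.2 kHz.
13.2 kHz > fs/2 = 12.6 kHz, folds to fs − 13.2 kHz = 12 kHz.
22.8 kHz > fs/2 = 12.6 kHz, folds to fs − 22.8 kHz = 2.4 kHz.
12.7 kHz > fs/2 = 12.6 kHz, folds to fs − 12.7 kHz = 12.5 kHz.
62.9 kHz mod fs = 12.5 kHz.
12.5 kHz ≤ fs/2 = 12.6 kHz, appears at 12.5 kHz.
12.7 kHz and 62.9 kHz both map to 12.5 kHz.

12.5 kHz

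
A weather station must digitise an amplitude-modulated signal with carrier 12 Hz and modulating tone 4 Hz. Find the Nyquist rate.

AM sidebands sit at fc ± fm = 8 Hz and 16 Hz.
Highest-frequency component: 16 Hz.
Nyquist rate = 2 × 16 Hz = 32 Hz.

32 Hz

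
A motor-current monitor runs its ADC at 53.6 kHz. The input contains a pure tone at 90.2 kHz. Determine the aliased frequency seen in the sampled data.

17 kHz

90.2 kHz mod fs = 36.6 kHz.
36.6 kHz > fs/2 = 26.8 kHz, folds to fs − 36.6 kHz = 17 kHz.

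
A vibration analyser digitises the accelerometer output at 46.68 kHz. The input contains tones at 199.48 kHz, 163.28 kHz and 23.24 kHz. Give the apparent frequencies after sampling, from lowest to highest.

12.76 kHz, 23.24 kHz

fs/2 = 23.34 kHz.
199.48 kHz mod fs = 12.76 kHz.
12.76 kHz ≤ fs/2 = 23.34 kHz, appears at 12.76 kHz.
163.28 kHz mod fs = 23.24 kHz.
23.24 kHz ≤ fs/2 = 23.34 kHz, appears at 23.24 kHz.
23.24 kHz ≤ fs/2 = 23.34 kHz, passes unchanged.
Distinct values: {12.76 kHz, 23.24 kHz}.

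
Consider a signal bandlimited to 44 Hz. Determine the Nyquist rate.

Nyquist rate = 2 × 44 Hz = 88 Hz.

88 Hz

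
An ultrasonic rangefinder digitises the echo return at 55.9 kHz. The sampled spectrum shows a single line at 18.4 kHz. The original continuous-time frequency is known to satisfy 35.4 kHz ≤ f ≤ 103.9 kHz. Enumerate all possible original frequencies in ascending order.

Frequencies that alias to 18.4 kHz are k·fs ± 18.4 kHz for integer k ≥ 0.
k=0: 18.4 kHz.
k=1: 37.5 kHz, 74.3 kHz.
k=2: 93.4 kHz, 130.2 kHz.
k=3: 149.3 kHz, 186.1 kHz.
Within [35.4 kHz, 103.9 kHz]: 37.5 kHz, 74.3 kHz, 93.4 kHz.

37.5 kHz, 74.3 kHz, 93.4 kHz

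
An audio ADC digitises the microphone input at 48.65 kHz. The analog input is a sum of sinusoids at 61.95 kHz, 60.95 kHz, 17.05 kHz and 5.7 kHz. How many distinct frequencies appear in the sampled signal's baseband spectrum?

fs/2 = 24.325 kHz.
61.95 kHz mod fs = 13.3 kHz.
13.3 kHz ≤ fs/2 = 24.325 kHz, appears at 13.3 kHz.
60.95 kHz mod fs = 12.3 kHz.
12.3 kHz ≤ fs/2 = 24.325 kHz, appears at 12.3 kHz.
17.05 kHz ≤ fs/2 = 24.325 kHz, passes unchanged.
5.7 kHz ≤ fs/2 = 24.325 kHz, passes unchanged.
Distinct values: {5.7 kHz, 12.3 kHz, 13.3 kHz, 17.05 kHz} → 4.

4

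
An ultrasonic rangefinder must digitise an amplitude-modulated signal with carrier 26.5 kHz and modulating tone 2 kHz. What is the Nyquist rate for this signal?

57 kHz

AM sidebands sit at fc ± fm = 24.5 kHz and 28.5 kHz.
Highest-frequency component: 28.5 kHz.
Nyquist rate = 2 × 28.5 kHz = 57 kHz.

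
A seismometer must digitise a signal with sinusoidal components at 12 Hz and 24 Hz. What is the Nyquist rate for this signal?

48 Hz

Highest-frequency component: 24 Hz.
Nyquist rate = 2 × 24 Hz = 48 Hz.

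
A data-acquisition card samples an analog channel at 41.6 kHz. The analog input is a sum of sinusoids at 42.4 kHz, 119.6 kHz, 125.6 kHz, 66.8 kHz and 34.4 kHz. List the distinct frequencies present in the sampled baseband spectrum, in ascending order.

fs/2 = 20.8 kHz.
42.4 kHz mod fs = 0.8 kHz.
0.8 kHz ≤ fs/2 = 20.8 kHz, appears at 0.8 kHz.
119.6 kHz mod fs = 36.4 kHz.
36.4 kHz > fs/2 = 20.8 kHz, folds to fs − 36.4 kHz = 5.2 kHz.
125.6 kHz mod fs = 0.8 kHz.
0.8 kHz ≤ fs/2 = 20.8 kHz, appears at 0.8 kHz.
66.8 kHz mod fs = 25.2 kHz.
25.2 kHz > fs/2 = 20.8 kHz, folds to fs − 25.2 kHz = 16.4 kHz.
34.4 kHz > fs/2 = 20.8 kHz, folds to fs − 34.4 kHz = 7.2 kHz.
Distinct values: {0.8 kHz, 5.2 kHz, 7.2 kHz, 16.4 kHz}.

0.8 kHz, 5.2 kHz, 7.2 kHz, 16.4 kHz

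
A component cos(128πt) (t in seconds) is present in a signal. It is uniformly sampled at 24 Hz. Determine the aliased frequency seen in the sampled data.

ω = 128π rad/s → f = ω/(2π) = 64 Hz.
64 Hz mod fs = 16 Hz.
16 Hz > fs/2 = 12 Hz, folds to fs − 16 Hz = 8 Hz.

8 Hz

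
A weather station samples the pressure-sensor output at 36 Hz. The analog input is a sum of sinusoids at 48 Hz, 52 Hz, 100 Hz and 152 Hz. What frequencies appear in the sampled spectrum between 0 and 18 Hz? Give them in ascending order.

fs/2 = 18 Hz.
48 Hz mod fs = 12 Hz.
12 Hz ≤ fs/2 = 18 Hz, appears at 12 Hz.
52 Hz mod fs = 16 Hz.
16 Hz ≤ fs/2 = 18 Hz, appears at 16 Hz.
100 Hz mod fs = 28 Hz.
28 Hz > fs/2 = 18 Hz, folds to fs − 28 Hz = 8 Hz.
152 Hz mod fs = 8 Hz.
8 Hz ≤ fs/2 = 18 Hz, appears at 8 Hz.
Distinct values: {8 Hz, 12 Hz, 16 Hz}.

8 Hz, 12 Hz, 16 Hz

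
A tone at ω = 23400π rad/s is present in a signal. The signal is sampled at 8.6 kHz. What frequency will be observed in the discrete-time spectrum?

3.1 kHz

ω = 23400π rad/s → f = ω/(2π) = 11700 Hz = 11.7 kHz.
11.7 kHz mod fs = 3.1 kHz.
3.1 kHz ≤ fs/2 = 4.3 kHz, appears at 3.1 kHz.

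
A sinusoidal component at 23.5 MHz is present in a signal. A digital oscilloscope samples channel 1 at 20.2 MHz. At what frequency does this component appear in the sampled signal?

23.5 MHz mod fs = 3.3 MHz.
3.3 MHz ≤ fs/2 = 10.1 MHz, appears at 3.3 MHz.

3.3 MHz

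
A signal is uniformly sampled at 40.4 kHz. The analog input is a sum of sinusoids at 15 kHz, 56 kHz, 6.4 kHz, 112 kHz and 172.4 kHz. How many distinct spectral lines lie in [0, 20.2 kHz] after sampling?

5

fs/2 = 20.2 kHz.
15 kHz ≤ fs/2 = 20.2 kHz, passes unchanged.
56 kHz mod fs = 15.6 kHz.
15.6 kHz ≤ fs/2 = 20.2 kHz, appears at 15.6 kHz.
6.4 kHz ≤ fs/2 = 20.2 kHz, passes unchanged.
112 kHz mod fs = 31.2 kHz.
31.2 kHz > fs/2 = 20.2 kHz, folds to fs − 31.2 kHz = 9.2 kHz.
172.4 kHz mod fs = 10.8 kHz.
10.8 kHz ≤ fs/2 = 20.2 kHz, appears at 10.8 kHz.
Distinct values: {6.4 kHz, 9.2 kHz, 10.8 kHz, 15 kHz, 15.6 kHz} → 5.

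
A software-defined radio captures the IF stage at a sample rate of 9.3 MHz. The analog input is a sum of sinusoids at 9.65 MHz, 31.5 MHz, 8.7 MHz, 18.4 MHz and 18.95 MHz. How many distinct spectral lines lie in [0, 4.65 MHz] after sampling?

fs/2 = 4.65 MHz.
9.65 MHz mod fs = 0.35 MHz.
0.35 MHz ≤ fs/2 = 4.65 MHz, appears at 0.35 MHz.
31.5 MHz mod fs = 3.6 MHz.
3.6 MHz ≤ fs/2 = 4.65 MHz, appears at 3.6 MHz.
8.7 MHz > fs/2 = 4.65 MHz, folds to fs − 8.7 MHz = 0.6 MHz.
18.4 MHz mod fs = 9.1 MHz.
9.1 MHz > fs/2 = 4.65 MHz, folds to fs − 9.1 MHz = 0.2 MHz.
18.95 MHz mod fs = 0.35 MHz.
0.35 MHz ≤ fs/2 = 4.65 MHz, appears at 0.35 MHz.
Distinct values: {0.2 MHz, 0.35 MHz, 0.6 MHz, 3.6 MHz} → 4.

4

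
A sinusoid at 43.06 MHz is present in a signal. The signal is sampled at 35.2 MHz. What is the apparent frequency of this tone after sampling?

43.06 MHz mod fs = 7.86 MHz.
7.86 MHz ≤ fs/2 = 17.6 MHz, appears at 7.86 MHz.

7.86 MHz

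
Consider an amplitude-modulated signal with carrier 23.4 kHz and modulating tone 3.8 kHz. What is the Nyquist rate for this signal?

AM sidebands sit at fc ± fm = 19.6 kHz and 27.2 kHz.
Highest-frequency component: 27.2 kHz.
Nyquist rate = 2 × 27.2 kHz = 54.4 kHz.

54.4 kHz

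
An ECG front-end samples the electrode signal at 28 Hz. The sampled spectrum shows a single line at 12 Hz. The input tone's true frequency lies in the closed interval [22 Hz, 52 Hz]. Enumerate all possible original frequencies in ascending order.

40 Hz, 44 Hz

Frequencies that alias to 12 Hz are k·fs ± 12 Hz for integer k ≥ 0.
k=0: 12 Hz.
k=1: 16 Hz, 40 Hz.
k=2: 44 Hz, 68 Hz.
k=3: 72 Hz, 96 Hz.
Within [22 Hz, 52 Hz]: 40 Hz, 44 Hz.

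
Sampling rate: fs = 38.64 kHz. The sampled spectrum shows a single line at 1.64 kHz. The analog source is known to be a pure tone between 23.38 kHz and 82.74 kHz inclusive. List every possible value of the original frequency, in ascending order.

Frequencies that alias to 1.64 kHz are k·fs ± 1.64 kHz for integer k ≥ 0.
k=0: 1.64 kHz.
k=1: 37 kHz, 40.28 kHz.
k=2: 75.64 kHz, 78.92 kHz.
k=3: 114.28 kHz, 117.56 kHz.
Within [23.38 kHz, 82.74 kHz]: 37 kHz, 40.28 kHz, 75.64 kHz, 78.92 kHz.

37 kHz, 40.28 kHz, 75.64 kHz, 78.92 kHz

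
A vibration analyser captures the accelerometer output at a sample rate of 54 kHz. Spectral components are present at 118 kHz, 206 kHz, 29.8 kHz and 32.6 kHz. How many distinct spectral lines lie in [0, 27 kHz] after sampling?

3

fs/2 = 27 kHz.
118 kHz mod fs = 10 kHz.
10 kHz ≤ fs/2 = 27 kHz, appears at 10 kHz.
206 kHz mod fs = 44 kHz.
44 kHz > fs/2 = 27 kHz, folds to fs − 44 kHz = 10 kHz.
29.8 kHz > fs/2 = 27 kHz, folds to fs − 29.8 kHz = 24.2 kHz.
32.6 kHz > fs/2 = 27 kHz, folds to fs − 32.6 kHz = 21.4 kHz.
Distinct values: {10 kHz, 21.4 kHz, 24.2 kHz} → 3.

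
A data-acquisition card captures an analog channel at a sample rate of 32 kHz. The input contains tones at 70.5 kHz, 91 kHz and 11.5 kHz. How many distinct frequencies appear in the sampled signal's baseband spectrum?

3

fs/2 = 16 kHz.
70.5 kHz mod fs = 6.5 kHz.
6.5 kHz ≤ fs/2 = 16 kHz, appears at 6.5 kHz.
91 kHz mod fs = 27 kHz.
27 kHz > fs/2 = 16 kHz, folds to fs − 27 kHz = 5 kHz.
11.5 kHz ≤ fs/2 = 16 kHz, passes unchanged.
Distinct values: {5 kHz, 6.5 kHz, 11.5 kHz} → 3.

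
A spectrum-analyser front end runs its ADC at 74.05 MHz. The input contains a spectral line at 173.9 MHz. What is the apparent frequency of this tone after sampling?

173.9 MHz mod fs = 25.8 MHz.
25.8 MHz ≤ fs/2 = 37.025 MHz, appears at 25.8 MHz.

25.8 MHz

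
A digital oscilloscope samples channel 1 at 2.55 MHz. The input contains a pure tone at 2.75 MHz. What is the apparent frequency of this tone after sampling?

2.75 MHz mod fs = 0.2 MHz.
0.2 MHz ≤ fs/2 = 1.275 MHz, appears at 0.2 MHz.

0.2 MHz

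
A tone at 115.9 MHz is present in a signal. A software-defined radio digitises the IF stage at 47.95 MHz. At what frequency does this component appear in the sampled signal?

20 MHz

115.9 MHz mod fs = 20 MHz.
20 MHz ≤ fs/2 = 23.975 MHz, appears at 20 MHz.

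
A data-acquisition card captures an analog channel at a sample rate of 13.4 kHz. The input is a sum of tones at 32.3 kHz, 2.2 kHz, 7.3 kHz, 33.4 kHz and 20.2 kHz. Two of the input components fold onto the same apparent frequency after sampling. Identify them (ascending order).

20.2 kHz, 33.4 kHz

fs/2 = 6.7 kHz.
32.3 kHz mod fs = 5.5 kHz.
5.5 kHz ≤ fs/2 = 6.7 kHz, appears at 5.5 kHz.
2.2 kHz ≤ fs/2 = 6.7 kHz, passes unchanged.
7.3 kHz > fs/2 = 6.7 kHz, folds to fs − 7.3 kHz = 6.1 kHz.
33.4 kHz mod fs = 6.6 kHz.
6.6 kHz ≤ fs/2 = 6.7 kHz, appears at 6.6 kHz.
20.2 kHz mod fs = 6.8 kHz.
6.8 kHz > fs/2 = 6.7 kHz, folds to fs − 6.8 kHz = 6.6 kHz.
20.2 kHz and 33.4 kHz both map to 6.6 kHz.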